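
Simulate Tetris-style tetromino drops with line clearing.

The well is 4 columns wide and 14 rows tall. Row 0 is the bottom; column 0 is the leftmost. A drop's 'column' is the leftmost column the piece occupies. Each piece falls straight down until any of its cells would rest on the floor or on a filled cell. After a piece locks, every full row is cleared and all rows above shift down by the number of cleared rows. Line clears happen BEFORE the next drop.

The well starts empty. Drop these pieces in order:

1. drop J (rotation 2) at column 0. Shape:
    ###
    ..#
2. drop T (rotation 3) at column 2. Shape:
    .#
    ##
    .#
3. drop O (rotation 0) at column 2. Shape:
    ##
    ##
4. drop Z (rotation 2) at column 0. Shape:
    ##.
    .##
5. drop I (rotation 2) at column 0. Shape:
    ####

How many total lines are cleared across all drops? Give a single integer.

Answer: 2

Derivation:
Drop 1: J rot2 at col 0 lands with bottom-row=0; cleared 0 line(s) (total 0); column heights now [2 2 2 0], max=2
Drop 2: T rot3 at col 2 lands with bottom-row=1; cleared 1 line(s) (total 1); column heights now [0 0 2 3], max=3
Drop 3: O rot0 at col 2 lands with bottom-row=3; cleared 0 line(s) (total 1); column heights now [0 0 5 5], max=5
Drop 4: Z rot2 at col 0 lands with bottom-row=5; cleared 0 line(s) (total 1); column heights now [7 7 6 5], max=7
Drop 5: I rot2 at col 0 lands with bottom-row=7; cleared 1 line(s) (total 2); column heights now [7 7 6 5], max=7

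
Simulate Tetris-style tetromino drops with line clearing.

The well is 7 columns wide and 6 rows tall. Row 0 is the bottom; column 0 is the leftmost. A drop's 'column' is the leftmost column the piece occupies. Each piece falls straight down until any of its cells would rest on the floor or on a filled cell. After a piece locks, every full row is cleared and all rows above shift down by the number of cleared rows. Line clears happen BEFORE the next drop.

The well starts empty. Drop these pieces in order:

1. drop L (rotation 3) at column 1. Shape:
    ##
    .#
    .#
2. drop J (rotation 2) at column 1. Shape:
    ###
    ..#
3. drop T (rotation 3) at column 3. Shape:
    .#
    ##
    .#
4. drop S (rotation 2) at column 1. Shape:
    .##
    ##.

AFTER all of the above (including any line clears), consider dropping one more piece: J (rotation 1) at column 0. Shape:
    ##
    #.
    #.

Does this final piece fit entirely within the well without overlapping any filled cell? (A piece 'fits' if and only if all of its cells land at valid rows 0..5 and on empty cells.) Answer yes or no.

Drop 1: L rot3 at col 1 lands with bottom-row=0; cleared 0 line(s) (total 0); column heights now [0 3 3 0 0 0 0], max=3
Drop 2: J rot2 at col 1 lands with bottom-row=2; cleared 0 line(s) (total 0); column heights now [0 4 4 4 0 0 0], max=4
Drop 3: T rot3 at col 3 lands with bottom-row=3; cleared 0 line(s) (total 0); column heights now [0 4 4 5 6 0 0], max=6
Drop 4: S rot2 at col 1 lands with bottom-row=4; cleared 0 line(s) (total 0); column heights now [0 5 6 6 6 0 0], max=6
Test piece J rot1 at col 0 (width 2): heights before test = [0 5 6 6 6 0 0]; fits = True

Answer: yes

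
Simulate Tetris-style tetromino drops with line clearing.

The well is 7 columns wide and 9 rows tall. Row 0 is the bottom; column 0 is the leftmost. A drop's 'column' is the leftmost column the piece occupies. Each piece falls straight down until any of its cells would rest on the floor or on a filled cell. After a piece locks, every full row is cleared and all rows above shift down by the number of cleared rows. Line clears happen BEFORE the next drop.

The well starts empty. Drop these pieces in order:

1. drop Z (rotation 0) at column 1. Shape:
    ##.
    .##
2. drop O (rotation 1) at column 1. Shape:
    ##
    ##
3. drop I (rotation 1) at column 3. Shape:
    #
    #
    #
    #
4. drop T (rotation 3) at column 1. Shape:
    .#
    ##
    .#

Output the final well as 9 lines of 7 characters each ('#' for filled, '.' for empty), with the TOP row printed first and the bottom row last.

Answer: .......
.......
..#....
.##....
..##...
.###...
.###...
.###...
..##...

Derivation:
Drop 1: Z rot0 at col 1 lands with bottom-row=0; cleared 0 line(s) (total 0); column heights now [0 2 2 1 0 0 0], max=2
Drop 2: O rot1 at col 1 lands with bottom-row=2; cleared 0 line(s) (total 0); column heights now [0 4 4 1 0 0 0], max=4
Drop 3: I rot1 at col 3 lands with bottom-row=1; cleared 0 line(s) (total 0); column heights now [0 4 4 5 0 0 0], max=5
Drop 4: T rot3 at col 1 lands with bottom-row=4; cleared 0 line(s) (total 0); column heights now [0 6 7 5 0 0 0], max=7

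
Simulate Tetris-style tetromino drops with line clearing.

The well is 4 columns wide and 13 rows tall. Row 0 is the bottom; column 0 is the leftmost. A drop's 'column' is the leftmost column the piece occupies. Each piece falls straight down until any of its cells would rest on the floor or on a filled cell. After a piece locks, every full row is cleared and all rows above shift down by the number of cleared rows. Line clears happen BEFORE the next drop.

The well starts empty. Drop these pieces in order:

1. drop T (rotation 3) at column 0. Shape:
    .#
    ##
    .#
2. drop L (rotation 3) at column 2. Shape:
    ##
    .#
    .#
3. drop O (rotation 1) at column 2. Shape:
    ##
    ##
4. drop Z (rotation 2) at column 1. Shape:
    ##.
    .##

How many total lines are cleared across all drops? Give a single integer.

Drop 1: T rot3 at col 0 lands with bottom-row=0; cleared 0 line(s) (total 0); column heights now [2 3 0 0], max=3
Drop 2: L rot3 at col 2 lands with bottom-row=0; cleared 0 line(s) (total 0); column heights now [2 3 3 3], max=3
Drop 3: O rot1 at col 2 lands with bottom-row=3; cleared 0 line(s) (total 0); column heights now [2 3 5 5], max=5
Drop 4: Z rot2 at col 1 lands with bottom-row=5; cleared 0 line(s) (total 0); column heights now [2 7 7 6], max=7

Answer: 0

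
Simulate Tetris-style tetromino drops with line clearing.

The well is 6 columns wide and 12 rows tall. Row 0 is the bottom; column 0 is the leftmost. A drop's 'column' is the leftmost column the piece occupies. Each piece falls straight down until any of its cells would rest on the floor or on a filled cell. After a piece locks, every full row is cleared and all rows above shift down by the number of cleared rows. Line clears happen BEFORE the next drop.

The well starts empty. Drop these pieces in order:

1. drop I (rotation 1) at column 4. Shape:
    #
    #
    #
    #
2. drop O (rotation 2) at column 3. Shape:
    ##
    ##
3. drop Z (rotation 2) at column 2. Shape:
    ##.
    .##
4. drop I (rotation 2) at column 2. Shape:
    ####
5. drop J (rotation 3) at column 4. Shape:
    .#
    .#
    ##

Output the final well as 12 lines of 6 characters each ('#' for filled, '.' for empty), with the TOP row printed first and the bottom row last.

Drop 1: I rot1 at col 4 lands with bottom-row=0; cleared 0 line(s) (total 0); column heights now [0 0 0 0 4 0], max=4
Drop 2: O rot2 at col 3 lands with bottom-row=4; cleared 0 line(s) (total 0); column heights now [0 0 0 6 6 0], max=6
Drop 3: Z rot2 at col 2 lands with bottom-row=6; cleared 0 line(s) (total 0); column heights now [0 0 8 8 7 0], max=8
Drop 4: I rot2 at col 2 lands with bottom-row=8; cleared 0 line(s) (total 0); column heights now [0 0 9 9 9 9], max=9
Drop 5: J rot3 at col 4 lands with bottom-row=9; cleared 0 line(s) (total 0); column heights now [0 0 9 9 10 12], max=12

Answer: .....#
.....#
....##
..####
..##..
...##.
...##.
...##.
....#.
....#.
....#.
....#.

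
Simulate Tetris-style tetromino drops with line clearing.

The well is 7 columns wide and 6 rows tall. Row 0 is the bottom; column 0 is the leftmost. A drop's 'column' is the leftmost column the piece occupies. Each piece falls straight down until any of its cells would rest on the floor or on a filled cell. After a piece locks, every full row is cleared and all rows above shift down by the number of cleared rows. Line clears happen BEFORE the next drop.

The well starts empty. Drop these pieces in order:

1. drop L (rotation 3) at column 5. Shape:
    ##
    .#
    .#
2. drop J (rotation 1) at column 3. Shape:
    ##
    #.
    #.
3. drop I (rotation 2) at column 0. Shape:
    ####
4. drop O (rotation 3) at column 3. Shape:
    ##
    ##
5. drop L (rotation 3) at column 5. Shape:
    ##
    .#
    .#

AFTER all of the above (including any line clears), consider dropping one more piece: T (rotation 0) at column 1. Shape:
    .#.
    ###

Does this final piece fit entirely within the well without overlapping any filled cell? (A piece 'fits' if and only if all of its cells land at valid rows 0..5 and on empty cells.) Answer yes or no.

Drop 1: L rot3 at col 5 lands with bottom-row=0; cleared 0 line(s) (total 0); column heights now [0 0 0 0 0 3 3], max=3
Drop 2: J rot1 at col 3 lands with bottom-row=0; cleared 0 line(s) (total 0); column heights now [0 0 0 3 3 3 3], max=3
Drop 3: I rot2 at col 0 lands with bottom-row=3; cleared 0 line(s) (total 0); column heights now [4 4 4 4 3 3 3], max=4
Drop 4: O rot3 at col 3 lands with bottom-row=4; cleared 0 line(s) (total 0); column heights now [4 4 4 6 6 3 3], max=6
Drop 5: L rot3 at col 5 lands with bottom-row=3; cleared 0 line(s) (total 0); column heights now [4 4 4 6 6 6 6], max=6
Test piece T rot0 at col 1 (width 3): heights before test = [4 4 4 6 6 6 6]; fits = False

Answer: no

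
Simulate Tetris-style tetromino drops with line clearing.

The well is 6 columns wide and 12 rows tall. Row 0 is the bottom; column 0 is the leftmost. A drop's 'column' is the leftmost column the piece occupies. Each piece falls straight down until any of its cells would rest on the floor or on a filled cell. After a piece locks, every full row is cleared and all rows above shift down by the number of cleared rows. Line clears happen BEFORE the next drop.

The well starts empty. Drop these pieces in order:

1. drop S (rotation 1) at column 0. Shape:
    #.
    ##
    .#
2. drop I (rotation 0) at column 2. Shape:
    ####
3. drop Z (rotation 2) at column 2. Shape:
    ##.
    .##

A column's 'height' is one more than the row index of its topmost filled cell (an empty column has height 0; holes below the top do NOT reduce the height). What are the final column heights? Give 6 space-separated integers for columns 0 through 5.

Drop 1: S rot1 at col 0 lands with bottom-row=0; cleared 0 line(s) (total 0); column heights now [3 2 0 0 0 0], max=3
Drop 2: I rot0 at col 2 lands with bottom-row=0; cleared 0 line(s) (total 0); column heights now [3 2 1 1 1 1], max=3
Drop 3: Z rot2 at col 2 lands with bottom-row=1; cleared 0 line(s) (total 0); column heights now [3 2 3 3 2 1], max=3

Answer: 3 2 3 3 2 1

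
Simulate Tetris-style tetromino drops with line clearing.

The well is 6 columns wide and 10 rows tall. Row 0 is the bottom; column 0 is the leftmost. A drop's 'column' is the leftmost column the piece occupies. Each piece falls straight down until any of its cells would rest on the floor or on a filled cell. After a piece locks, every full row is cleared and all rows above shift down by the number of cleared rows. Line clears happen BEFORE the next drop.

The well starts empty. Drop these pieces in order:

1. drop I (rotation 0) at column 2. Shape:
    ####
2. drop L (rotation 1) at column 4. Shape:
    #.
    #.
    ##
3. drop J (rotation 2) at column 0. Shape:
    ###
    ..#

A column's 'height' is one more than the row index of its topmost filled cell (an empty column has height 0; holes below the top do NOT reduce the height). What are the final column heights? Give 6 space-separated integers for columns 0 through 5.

Answer: 3 3 3 1 4 2

Derivation:
Drop 1: I rot0 at col 2 lands with bottom-row=0; cleared 0 line(s) (total 0); column heights now [0 0 1 1 1 1], max=1
Drop 2: L rot1 at col 4 lands with bottom-row=1; cleared 0 line(s) (total 0); column heights now [0 0 1 1 4 2], max=4
Drop 3: J rot2 at col 0 lands with bottom-row=1; cleared 0 line(s) (total 0); column heights now [3 3 3 1 4 2], max=4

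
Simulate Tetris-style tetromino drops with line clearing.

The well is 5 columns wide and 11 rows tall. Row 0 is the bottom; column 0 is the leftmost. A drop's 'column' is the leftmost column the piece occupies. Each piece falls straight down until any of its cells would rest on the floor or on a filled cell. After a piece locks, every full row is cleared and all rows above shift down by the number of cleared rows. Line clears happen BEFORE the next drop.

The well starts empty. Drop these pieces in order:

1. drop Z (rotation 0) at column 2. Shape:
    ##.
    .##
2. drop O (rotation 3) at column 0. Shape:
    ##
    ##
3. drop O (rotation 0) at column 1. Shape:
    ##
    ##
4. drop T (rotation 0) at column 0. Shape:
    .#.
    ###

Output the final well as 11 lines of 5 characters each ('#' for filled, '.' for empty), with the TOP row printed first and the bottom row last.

Answer: .....
.....
.....
.....
.....
.#...
###..
.##..
.##..
####.
##.##

Derivation:
Drop 1: Z rot0 at col 2 lands with bottom-row=0; cleared 0 line(s) (total 0); column heights now [0 0 2 2 1], max=2
Drop 2: O rot3 at col 0 lands with bottom-row=0; cleared 0 line(s) (total 0); column heights now [2 2 2 2 1], max=2
Drop 3: O rot0 at col 1 lands with bottom-row=2; cleared 0 line(s) (total 0); column heights now [2 4 4 2 1], max=4
Drop 4: T rot0 at col 0 lands with bottom-row=4; cleared 0 line(s) (total 0); column heights now [5 6 5 2 1], max=6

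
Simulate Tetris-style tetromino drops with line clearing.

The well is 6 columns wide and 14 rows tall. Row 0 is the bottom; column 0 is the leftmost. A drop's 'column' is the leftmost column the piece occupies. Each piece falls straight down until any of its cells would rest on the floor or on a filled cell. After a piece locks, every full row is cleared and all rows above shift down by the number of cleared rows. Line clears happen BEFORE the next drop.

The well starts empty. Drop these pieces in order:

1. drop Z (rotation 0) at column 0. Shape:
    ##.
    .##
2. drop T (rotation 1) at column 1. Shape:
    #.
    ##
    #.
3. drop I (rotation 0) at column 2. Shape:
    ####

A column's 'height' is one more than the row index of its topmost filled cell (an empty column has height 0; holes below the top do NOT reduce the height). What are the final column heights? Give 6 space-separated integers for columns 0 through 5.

Answer: 2 5 5 5 5 5

Derivation:
Drop 1: Z rot0 at col 0 lands with bottom-row=0; cleared 0 line(s) (total 0); column heights now [2 2 1 0 0 0], max=2
Drop 2: T rot1 at col 1 lands with bottom-row=2; cleared 0 line(s) (total 0); column heights now [2 5 4 0 0 0], max=5
Drop 3: I rot0 at col 2 lands with bottom-row=4; cleared 0 line(s) (total 0); column heights now [2 5 5 5 5 5], max=5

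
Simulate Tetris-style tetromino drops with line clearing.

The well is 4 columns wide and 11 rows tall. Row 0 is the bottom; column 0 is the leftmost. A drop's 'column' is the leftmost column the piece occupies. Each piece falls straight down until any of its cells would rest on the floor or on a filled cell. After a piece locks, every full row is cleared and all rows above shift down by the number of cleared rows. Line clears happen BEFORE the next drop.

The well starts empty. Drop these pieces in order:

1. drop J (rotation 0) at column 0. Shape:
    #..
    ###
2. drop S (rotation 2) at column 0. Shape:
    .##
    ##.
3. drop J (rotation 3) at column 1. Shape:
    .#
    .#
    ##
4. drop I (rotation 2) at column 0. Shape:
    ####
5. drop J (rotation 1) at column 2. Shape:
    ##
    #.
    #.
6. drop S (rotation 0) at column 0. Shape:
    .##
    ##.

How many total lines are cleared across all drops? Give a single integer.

Answer: 2

Derivation:
Drop 1: J rot0 at col 0 lands with bottom-row=0; cleared 0 line(s) (total 0); column heights now [2 1 1 0], max=2
Drop 2: S rot2 at col 0 lands with bottom-row=2; cleared 0 line(s) (total 0); column heights now [3 4 4 0], max=4
Drop 3: J rot3 at col 1 lands with bottom-row=4; cleared 0 line(s) (total 0); column heights now [3 5 7 0], max=7
Drop 4: I rot2 at col 0 lands with bottom-row=7; cleared 1 line(s) (total 1); column heights now [3 5 7 0], max=7
Drop 5: J rot1 at col 2 lands with bottom-row=7; cleared 0 line(s) (total 1); column heights now [3 5 10 10], max=10
Drop 6: S rot0 at col 0 lands with bottom-row=9; cleared 1 line(s) (total 2); column heights now [3 10 10 0], max=10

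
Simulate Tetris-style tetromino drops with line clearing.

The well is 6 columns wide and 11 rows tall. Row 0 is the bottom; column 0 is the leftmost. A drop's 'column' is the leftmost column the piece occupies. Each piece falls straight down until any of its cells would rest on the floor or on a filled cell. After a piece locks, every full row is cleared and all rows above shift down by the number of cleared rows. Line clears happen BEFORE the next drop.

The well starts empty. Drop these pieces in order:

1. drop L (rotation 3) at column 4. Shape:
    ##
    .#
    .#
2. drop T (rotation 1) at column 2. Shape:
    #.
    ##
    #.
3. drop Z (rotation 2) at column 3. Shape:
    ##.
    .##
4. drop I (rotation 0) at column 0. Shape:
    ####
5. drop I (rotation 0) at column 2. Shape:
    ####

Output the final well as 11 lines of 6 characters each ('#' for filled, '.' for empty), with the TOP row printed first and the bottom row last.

Answer: ......
......
......
......
..####
####..
...##.
....##
..#.##
..##.#
..#..#

Derivation:
Drop 1: L rot3 at col 4 lands with bottom-row=0; cleared 0 line(s) (total 0); column heights now [0 0 0 0 3 3], max=3
Drop 2: T rot1 at col 2 lands with bottom-row=0; cleared 0 line(s) (total 0); column heights now [0 0 3 2 3 3], max=3
Drop 3: Z rot2 at col 3 lands with bottom-row=3; cleared 0 line(s) (total 0); column heights now [0 0 3 5 5 4], max=5
Drop 4: I rot0 at col 0 lands with bottom-row=5; cleared 0 line(s) (total 0); column heights now [6 6 6 6 5 4], max=6
Drop 5: I rot0 at col 2 lands with bottom-row=6; cleared 0 line(s) (total 0); column heights now [6 6 7 7 7 7], max=7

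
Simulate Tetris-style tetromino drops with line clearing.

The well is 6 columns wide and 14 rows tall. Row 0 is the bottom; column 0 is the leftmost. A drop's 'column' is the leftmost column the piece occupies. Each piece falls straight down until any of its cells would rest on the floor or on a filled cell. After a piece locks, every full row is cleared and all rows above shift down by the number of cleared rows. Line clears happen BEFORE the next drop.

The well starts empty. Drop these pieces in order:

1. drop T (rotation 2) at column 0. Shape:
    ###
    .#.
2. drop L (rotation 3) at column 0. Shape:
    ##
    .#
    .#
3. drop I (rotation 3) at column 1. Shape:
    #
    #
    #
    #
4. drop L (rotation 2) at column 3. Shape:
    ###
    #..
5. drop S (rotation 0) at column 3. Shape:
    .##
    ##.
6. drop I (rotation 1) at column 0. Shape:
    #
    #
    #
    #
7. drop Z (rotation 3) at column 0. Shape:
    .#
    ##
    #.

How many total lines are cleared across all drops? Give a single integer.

Drop 1: T rot2 at col 0 lands with bottom-row=0; cleared 0 line(s) (total 0); column heights now [2 2 2 0 0 0], max=2
Drop 2: L rot3 at col 0 lands with bottom-row=2; cleared 0 line(s) (total 0); column heights now [5 5 2 0 0 0], max=5
Drop 3: I rot3 at col 1 lands with bottom-row=5; cleared 0 line(s) (total 0); column heights now [5 9 2 0 0 0], max=9
Drop 4: L rot2 at col 3 lands with bottom-row=0; cleared 1 line(s) (total 1); column heights now [4 8 0 1 0 0], max=8
Drop 5: S rot0 at col 3 lands with bottom-row=1; cleared 0 line(s) (total 1); column heights now [4 8 0 2 3 3], max=8
Drop 6: I rot1 at col 0 lands with bottom-row=4; cleared 0 line(s) (total 1); column heights now [8 8 0 2 3 3], max=8
Drop 7: Z rot3 at col 0 lands with bottom-row=8; cleared 0 line(s) (total 1); column heights now [10 11 0 2 3 3], max=11

Answer: 1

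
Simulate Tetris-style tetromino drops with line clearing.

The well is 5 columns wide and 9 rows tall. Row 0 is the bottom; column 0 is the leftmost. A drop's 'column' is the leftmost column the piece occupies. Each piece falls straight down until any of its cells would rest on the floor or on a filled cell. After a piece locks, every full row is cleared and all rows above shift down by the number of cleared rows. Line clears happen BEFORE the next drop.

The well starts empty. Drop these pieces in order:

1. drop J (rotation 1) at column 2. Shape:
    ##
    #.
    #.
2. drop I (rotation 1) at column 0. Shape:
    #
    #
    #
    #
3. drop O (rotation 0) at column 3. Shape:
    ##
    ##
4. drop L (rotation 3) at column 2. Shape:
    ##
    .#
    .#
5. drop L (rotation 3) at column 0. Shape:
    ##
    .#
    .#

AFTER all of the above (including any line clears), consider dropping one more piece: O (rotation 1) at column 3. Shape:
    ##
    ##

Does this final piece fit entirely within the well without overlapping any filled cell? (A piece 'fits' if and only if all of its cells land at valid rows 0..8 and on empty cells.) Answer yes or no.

Drop 1: J rot1 at col 2 lands with bottom-row=0; cleared 0 line(s) (total 0); column heights now [0 0 3 3 0], max=3
Drop 2: I rot1 at col 0 lands with bottom-row=0; cleared 0 line(s) (total 0); column heights now [4 0 3 3 0], max=4
Drop 3: O rot0 at col 3 lands with bottom-row=3; cleared 0 line(s) (total 0); column heights now [4 0 3 5 5], max=5
Drop 4: L rot3 at col 2 lands with bottom-row=5; cleared 0 line(s) (total 0); column heights now [4 0 8 8 5], max=8
Drop 5: L rot3 at col 0 lands with bottom-row=2; cleared 0 line(s) (total 0); column heights now [5 5 8 8 5], max=8
Test piece O rot1 at col 3 (width 2): heights before test = [5 5 8 8 5]; fits = False

Answer: no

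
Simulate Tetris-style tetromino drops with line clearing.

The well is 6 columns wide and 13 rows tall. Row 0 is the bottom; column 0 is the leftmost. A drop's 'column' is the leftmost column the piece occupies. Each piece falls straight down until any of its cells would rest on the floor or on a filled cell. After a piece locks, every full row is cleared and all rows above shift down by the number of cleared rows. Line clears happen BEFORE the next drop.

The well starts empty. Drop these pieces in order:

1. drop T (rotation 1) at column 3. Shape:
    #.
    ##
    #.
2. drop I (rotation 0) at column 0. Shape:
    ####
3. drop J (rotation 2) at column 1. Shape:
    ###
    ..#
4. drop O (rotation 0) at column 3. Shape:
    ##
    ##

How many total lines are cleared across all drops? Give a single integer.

Drop 1: T rot1 at col 3 lands with bottom-row=0; cleared 0 line(s) (total 0); column heights now [0 0 0 3 2 0], max=3
Drop 2: I rot0 at col 0 lands with bottom-row=3; cleared 0 line(s) (total 0); column heights now [4 4 4 4 2 0], max=4
Drop 3: J rot2 at col 1 lands with bottom-row=4; cleared 0 line(s) (total 0); column heights now [4 6 6 6 2 0], max=6
Drop 4: O rot0 at col 3 lands with bottom-row=6; cleared 0 line(s) (total 0); column heights now [4 6 6 8 8 0], max=8

Answer: 0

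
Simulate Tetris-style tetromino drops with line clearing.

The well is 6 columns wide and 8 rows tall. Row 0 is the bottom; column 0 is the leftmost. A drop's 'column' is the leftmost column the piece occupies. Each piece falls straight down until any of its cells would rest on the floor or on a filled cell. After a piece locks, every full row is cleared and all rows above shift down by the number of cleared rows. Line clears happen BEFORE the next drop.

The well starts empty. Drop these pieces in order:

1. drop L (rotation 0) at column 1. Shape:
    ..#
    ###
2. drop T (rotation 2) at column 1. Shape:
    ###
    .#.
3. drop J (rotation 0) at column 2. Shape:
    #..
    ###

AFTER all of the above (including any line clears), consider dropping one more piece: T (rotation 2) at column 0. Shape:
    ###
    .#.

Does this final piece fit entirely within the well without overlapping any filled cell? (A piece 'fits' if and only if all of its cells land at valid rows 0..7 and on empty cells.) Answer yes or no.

Drop 1: L rot0 at col 1 lands with bottom-row=0; cleared 0 line(s) (total 0); column heights now [0 1 1 2 0 0], max=2
Drop 2: T rot2 at col 1 lands with bottom-row=1; cleared 0 line(s) (total 0); column heights now [0 3 3 3 0 0], max=3
Drop 3: J rot0 at col 2 lands with bottom-row=3; cleared 0 line(s) (total 0); column heights now [0 3 5 4 4 0], max=5
Test piece T rot2 at col 0 (width 3): heights before test = [0 3 5 4 4 0]; fits = True

Answer: yes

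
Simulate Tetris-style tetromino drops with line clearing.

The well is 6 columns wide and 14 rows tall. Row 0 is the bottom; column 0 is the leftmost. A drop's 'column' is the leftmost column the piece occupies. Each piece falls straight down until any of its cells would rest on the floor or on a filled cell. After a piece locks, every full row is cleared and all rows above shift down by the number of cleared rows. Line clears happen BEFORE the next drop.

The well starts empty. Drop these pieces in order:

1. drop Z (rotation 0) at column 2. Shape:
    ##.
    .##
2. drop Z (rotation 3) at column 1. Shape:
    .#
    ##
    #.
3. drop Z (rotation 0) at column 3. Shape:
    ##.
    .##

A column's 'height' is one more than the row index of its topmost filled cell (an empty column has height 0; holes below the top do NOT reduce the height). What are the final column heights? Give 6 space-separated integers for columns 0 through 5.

Drop 1: Z rot0 at col 2 lands with bottom-row=0; cleared 0 line(s) (total 0); column heights now [0 0 2 2 1 0], max=2
Drop 2: Z rot3 at col 1 lands with bottom-row=1; cleared 0 line(s) (total 0); column heights now [0 3 4 2 1 0], max=4
Drop 3: Z rot0 at col 3 lands with bottom-row=1; cleared 0 line(s) (total 0); column heights now [0 3 4 3 3 2], max=4

Answer: 0 3 4 3 3 2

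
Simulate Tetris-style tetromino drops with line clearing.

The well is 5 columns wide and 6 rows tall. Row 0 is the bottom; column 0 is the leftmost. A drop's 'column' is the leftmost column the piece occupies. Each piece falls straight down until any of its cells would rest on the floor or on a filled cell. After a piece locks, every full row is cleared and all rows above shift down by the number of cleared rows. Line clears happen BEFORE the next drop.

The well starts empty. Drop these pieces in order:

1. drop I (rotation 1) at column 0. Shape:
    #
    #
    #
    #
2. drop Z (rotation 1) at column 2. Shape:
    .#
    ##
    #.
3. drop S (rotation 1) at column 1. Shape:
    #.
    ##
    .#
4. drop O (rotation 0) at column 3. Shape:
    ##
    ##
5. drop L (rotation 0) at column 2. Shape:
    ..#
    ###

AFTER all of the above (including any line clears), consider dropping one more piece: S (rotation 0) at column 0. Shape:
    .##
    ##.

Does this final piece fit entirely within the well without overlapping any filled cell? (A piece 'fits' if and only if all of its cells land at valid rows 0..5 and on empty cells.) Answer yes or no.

Answer: yes

Derivation:
Drop 1: I rot1 at col 0 lands with bottom-row=0; cleared 0 line(s) (total 0); column heights now [4 0 0 0 0], max=4
Drop 2: Z rot1 at col 2 lands with bottom-row=0; cleared 0 line(s) (total 0); column heights now [4 0 2 3 0], max=4
Drop 3: S rot1 at col 1 lands with bottom-row=2; cleared 0 line(s) (total 0); column heights now [4 5 4 3 0], max=5
Drop 4: O rot0 at col 3 lands with bottom-row=3; cleared 1 line(s) (total 1); column heights now [3 4 3 4 4], max=4
Drop 5: L rot0 at col 2 lands with bottom-row=4; cleared 0 line(s) (total 1); column heights now [3 4 5 5 6], max=6
Test piece S rot0 at col 0 (width 3): heights before test = [3 4 5 5 6]; fits = True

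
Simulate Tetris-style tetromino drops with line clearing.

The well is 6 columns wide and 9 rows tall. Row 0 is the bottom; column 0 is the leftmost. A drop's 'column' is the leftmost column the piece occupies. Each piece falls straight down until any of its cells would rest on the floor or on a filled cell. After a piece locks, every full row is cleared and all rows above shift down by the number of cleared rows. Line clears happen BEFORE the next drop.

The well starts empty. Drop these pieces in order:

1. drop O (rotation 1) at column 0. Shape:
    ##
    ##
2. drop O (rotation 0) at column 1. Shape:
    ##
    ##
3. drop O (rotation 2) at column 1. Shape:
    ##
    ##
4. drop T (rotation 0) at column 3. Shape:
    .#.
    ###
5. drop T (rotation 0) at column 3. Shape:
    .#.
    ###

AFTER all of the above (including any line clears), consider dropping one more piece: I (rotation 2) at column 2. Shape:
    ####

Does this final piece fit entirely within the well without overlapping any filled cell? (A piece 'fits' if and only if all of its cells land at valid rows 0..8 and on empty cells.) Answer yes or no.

Drop 1: O rot1 at col 0 lands with bottom-row=0; cleared 0 line(s) (total 0); column heights now [2 2 0 0 0 0], max=2
Drop 2: O rot0 at col 1 lands with bottom-row=2; cleared 0 line(s) (total 0); column heights now [2 4 4 0 0 0], max=4
Drop 3: O rot2 at col 1 lands with bottom-row=4; cleared 0 line(s) (total 0); column heights now [2 6 6 0 0 0], max=6
Drop 4: T rot0 at col 3 lands with bottom-row=0; cleared 0 line(s) (total 0); column heights now [2 6 6 1 2 1], max=6
Drop 5: T rot0 at col 3 lands with bottom-row=2; cleared 0 line(s) (total 0); column heights now [2 6 6 3 4 3], max=6
Test piece I rot2 at col 2 (width 4): heights before test = [2 6 6 3 4 3]; fits = True

Answer: yes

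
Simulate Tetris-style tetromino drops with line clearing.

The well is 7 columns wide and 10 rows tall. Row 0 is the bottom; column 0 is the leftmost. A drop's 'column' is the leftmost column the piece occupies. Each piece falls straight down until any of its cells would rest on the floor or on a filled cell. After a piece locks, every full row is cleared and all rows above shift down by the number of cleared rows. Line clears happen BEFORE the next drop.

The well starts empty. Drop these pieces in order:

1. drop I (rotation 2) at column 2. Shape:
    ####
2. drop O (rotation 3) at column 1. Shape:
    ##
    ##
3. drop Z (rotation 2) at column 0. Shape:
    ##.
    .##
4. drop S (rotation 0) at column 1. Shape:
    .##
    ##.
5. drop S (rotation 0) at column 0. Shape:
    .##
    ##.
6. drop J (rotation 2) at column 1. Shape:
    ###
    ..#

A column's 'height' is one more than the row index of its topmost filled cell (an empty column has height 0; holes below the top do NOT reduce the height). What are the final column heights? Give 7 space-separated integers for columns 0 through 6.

Drop 1: I rot2 at col 2 lands with bottom-row=0; cleared 0 line(s) (total 0); column heights now [0 0 1 1 1 1 0], max=1
Drop 2: O rot3 at col 1 lands with bottom-row=1; cleared 0 line(s) (total 0); column heights now [0 3 3 1 1 1 0], max=3
Drop 3: Z rot2 at col 0 lands with bottom-row=3; cleared 0 line(s) (total 0); column heights now [5 5 4 1 1 1 0], max=5
Drop 4: S rot0 at col 1 lands with bottom-row=5; cleared 0 line(s) (total 0); column heights now [5 6 7 7 1 1 0], max=7
Drop 5: S rot0 at col 0 lands with bottom-row=6; cleared 0 line(s) (total 0); column heights now [7 8 8 7 1 1 0], max=8
Drop 6: J rot2 at col 1 lands with bottom-row=7; cleared 0 line(s) (total 0); column heights now [7 9 9 9 1 1 0], max=9

Answer: 7 9 9 9 1 1 0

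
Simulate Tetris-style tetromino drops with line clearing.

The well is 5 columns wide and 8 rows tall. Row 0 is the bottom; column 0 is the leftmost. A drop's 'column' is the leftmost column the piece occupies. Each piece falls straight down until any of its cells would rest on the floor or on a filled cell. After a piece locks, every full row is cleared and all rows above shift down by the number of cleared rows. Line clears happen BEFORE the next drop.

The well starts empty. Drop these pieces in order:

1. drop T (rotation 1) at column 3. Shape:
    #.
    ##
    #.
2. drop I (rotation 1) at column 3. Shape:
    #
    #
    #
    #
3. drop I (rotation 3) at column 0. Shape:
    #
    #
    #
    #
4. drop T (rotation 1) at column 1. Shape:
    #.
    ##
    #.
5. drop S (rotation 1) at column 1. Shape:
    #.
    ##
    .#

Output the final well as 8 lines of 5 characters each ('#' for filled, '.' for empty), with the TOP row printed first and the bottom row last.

Answer: .....
.....
...#.
...#.
.#.#.
####.
####.
##.#.

Derivation:
Drop 1: T rot1 at col 3 lands with bottom-row=0; cleared 0 line(s) (total 0); column heights now [0 0 0 3 2], max=3
Drop 2: I rot1 at col 3 lands with bottom-row=3; cleared 0 line(s) (total 0); column heights now [0 0 0 7 2], max=7
Drop 3: I rot3 at col 0 lands with bottom-row=0; cleared 0 line(s) (total 0); column heights now [4 0 0 7 2], max=7
Drop 4: T rot1 at col 1 lands with bottom-row=0; cleared 1 line(s) (total 1); column heights now [3 2 0 6 0], max=6
Drop 5: S rot1 at col 1 lands with bottom-row=1; cleared 0 line(s) (total 1); column heights now [3 4 3 6 0], max=6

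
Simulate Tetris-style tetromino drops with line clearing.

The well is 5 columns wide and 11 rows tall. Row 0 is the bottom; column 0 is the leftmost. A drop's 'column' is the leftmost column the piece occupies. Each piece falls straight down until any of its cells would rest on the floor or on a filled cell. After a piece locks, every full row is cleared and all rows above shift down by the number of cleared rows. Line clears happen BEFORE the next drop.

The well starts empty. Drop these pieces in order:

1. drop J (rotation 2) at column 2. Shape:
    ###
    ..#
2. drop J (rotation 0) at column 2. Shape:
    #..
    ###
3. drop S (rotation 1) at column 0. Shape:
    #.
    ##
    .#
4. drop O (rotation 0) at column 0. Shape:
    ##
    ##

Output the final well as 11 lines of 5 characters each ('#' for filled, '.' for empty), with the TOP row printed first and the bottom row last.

Drop 1: J rot2 at col 2 lands with bottom-row=0; cleared 0 line(s) (total 0); column heights now [0 0 2 2 2], max=2
Drop 2: J rot0 at col 2 lands with bottom-row=2; cleared 0 line(s) (total 0); column heights now [0 0 4 3 3], max=4
Drop 3: S rot1 at col 0 lands with bottom-row=0; cleared 1 line(s) (total 1); column heights now [2 1 3 2 2], max=3
Drop 4: O rot0 at col 0 lands with bottom-row=2; cleared 0 line(s) (total 1); column heights now [4 4 3 2 2], max=4

Answer: .....
.....
.....
.....
.....
.....
.....
##...
###..
#.###
.#..#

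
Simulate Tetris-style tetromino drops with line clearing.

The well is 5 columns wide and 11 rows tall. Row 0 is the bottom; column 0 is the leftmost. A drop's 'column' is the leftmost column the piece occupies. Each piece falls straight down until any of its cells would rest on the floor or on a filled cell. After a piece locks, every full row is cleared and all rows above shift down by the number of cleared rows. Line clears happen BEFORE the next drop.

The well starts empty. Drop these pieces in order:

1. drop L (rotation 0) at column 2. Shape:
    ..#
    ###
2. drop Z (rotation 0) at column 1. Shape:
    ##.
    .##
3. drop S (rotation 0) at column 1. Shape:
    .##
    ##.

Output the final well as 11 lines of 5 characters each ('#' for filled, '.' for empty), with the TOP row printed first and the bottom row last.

Drop 1: L rot0 at col 2 lands with bottom-row=0; cleared 0 line(s) (total 0); column heights now [0 0 1 1 2], max=2
Drop 2: Z rot0 at col 1 lands with bottom-row=1; cleared 0 line(s) (total 0); column heights now [0 3 3 2 2], max=3
Drop 3: S rot0 at col 1 lands with bottom-row=3; cleared 0 line(s) (total 0); column heights now [0 4 5 5 2], max=5

Answer: .....
.....
.....
.....
.....
.....
..##.
.##..
.##..
..###
..###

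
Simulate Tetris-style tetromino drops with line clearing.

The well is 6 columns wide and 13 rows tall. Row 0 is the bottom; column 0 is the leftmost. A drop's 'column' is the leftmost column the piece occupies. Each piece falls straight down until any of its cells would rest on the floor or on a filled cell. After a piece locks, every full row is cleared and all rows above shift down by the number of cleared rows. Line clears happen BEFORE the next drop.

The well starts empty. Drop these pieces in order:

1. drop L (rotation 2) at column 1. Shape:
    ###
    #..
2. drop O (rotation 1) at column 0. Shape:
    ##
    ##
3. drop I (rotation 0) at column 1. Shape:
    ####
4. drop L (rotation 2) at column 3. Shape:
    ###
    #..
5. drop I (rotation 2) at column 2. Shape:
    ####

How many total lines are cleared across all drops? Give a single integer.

Drop 1: L rot2 at col 1 lands with bottom-row=0; cleared 0 line(s) (total 0); column heights now [0 2 2 2 0 0], max=2
Drop 2: O rot1 at col 0 lands with bottom-row=2; cleared 0 line(s) (total 0); column heights now [4 4 2 2 0 0], max=4
Drop 3: I rot0 at col 1 lands with bottom-row=4; cleared 0 line(s) (total 0); column heights now [4 5 5 5 5 0], max=5
Drop 4: L rot2 at col 3 lands with bottom-row=5; cleared 0 line(s) (total 0); column heights now [4 5 5 7 7 7], max=7
Drop 5: I rot2 at col 2 lands with bottom-row=7; cleared 0 line(s) (total 0); column heights now [4 5 8 8 8 8], max=8

Answer: 0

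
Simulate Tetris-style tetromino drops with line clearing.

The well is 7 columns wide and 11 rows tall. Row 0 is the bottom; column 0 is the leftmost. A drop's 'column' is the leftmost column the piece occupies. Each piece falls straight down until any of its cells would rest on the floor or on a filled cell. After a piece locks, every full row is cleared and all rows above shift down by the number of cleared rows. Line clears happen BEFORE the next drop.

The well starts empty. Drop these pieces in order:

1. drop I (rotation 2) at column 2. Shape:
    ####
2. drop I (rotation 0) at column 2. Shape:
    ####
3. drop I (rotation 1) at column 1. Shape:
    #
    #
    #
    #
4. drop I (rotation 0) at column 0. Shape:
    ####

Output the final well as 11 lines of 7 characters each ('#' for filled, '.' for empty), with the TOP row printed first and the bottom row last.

Answer: .......
.......
.......
.......
.......
.......
####...
.#.....
.#.....
.#####.
.#####.

Derivation:
Drop 1: I rot2 at col 2 lands with bottom-row=0; cleared 0 line(s) (total 0); column heights now [0 0 1 1 1 1 0], max=1
Drop 2: I rot0 at col 2 lands with bottom-row=1; cleared 0 line(s) (total 0); column heights now [0 0 2 2 2 2 0], max=2
Drop 3: I rot1 at col 1 lands with bottom-row=0; cleared 0 line(s) (total 0); column heights now [0 4 2 2 2 2 0], max=4
Drop 4: I rot0 at col 0 lands with bottom-row=4; cleared 0 line(s) (total 0); column heights now [5 5 5 5 2 2 0], max=5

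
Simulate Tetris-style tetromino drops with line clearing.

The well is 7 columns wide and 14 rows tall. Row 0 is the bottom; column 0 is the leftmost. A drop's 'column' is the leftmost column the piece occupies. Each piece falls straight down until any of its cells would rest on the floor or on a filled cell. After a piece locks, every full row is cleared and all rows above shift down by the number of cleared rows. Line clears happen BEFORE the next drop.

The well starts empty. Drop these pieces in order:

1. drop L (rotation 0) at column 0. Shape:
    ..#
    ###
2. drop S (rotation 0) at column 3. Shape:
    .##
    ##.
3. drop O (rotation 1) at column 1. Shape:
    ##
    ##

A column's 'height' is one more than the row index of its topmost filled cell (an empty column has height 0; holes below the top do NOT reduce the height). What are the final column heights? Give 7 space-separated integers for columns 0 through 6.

Drop 1: L rot0 at col 0 lands with bottom-row=0; cleared 0 line(s) (total 0); column heights now [1 1 2 0 0 0 0], max=2
Drop 2: S rot0 at col 3 lands with bottom-row=0; cleared 0 line(s) (total 0); column heights now [1 1 2 1 2 2 0], max=2
Drop 3: O rot1 at col 1 lands with bottom-row=2; cleared 0 line(s) (total 0); column heights now [1 4 4 1 2 2 0], max=4

Answer: 1 4 4 1 2 2 0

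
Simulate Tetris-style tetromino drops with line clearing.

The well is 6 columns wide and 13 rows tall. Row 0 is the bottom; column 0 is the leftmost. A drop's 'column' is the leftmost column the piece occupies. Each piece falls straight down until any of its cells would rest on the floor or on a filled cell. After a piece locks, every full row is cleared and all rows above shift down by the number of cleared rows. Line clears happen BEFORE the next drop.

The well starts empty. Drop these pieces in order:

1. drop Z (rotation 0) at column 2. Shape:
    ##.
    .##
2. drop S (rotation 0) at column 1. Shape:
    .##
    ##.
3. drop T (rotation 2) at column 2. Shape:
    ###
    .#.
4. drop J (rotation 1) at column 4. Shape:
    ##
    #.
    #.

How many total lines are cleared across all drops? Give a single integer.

Answer: 0

Derivation:
Drop 1: Z rot0 at col 2 lands with bottom-row=0; cleared 0 line(s) (total 0); column heights now [0 0 2 2 1 0], max=2
Drop 2: S rot0 at col 1 lands with bottom-row=2; cleared 0 line(s) (total 0); column heights now [0 3 4 4 1 0], max=4
Drop 3: T rot2 at col 2 lands with bottom-row=4; cleared 0 line(s) (total 0); column heights now [0 3 6 6 6 0], max=6
Drop 4: J rot1 at col 4 lands with bottom-row=6; cleared 0 line(s) (total 0); column heights now [0 3 6 6 9 9], max=9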